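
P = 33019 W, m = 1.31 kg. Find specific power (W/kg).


Specific power = 33019 W / 1.31 kg = 25210 W/kg

25210 W/kg


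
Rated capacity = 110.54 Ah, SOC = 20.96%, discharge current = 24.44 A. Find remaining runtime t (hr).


Step 1: remaining = SOC/100 * C_total = 20.96/100 * 110.54 = 23.169 Ah
Step 2: t = remaining / I = 23.169 / 24.44 = 0.9480 hr

0.9480 hr


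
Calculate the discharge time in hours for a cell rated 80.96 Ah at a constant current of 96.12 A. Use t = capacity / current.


Runtime = 80.96 Ah / 96.12 A = 0.8423 hr

0.8423 hr


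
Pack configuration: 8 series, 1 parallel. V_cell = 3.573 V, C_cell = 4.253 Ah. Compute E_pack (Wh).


V_pack = 8 * 3.573 = 28.584 V
C_pack = 1 * 4.253 = 4.253 Ah
E = V_pack * C_pack = 28.584 * 4.253 = 121.6 Wh

121.6 Wh


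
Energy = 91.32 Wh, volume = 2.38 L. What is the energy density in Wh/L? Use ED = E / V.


ED = E / V = 91.32 / 2.38 = 38.37 Wh/L

38.37 Wh/L


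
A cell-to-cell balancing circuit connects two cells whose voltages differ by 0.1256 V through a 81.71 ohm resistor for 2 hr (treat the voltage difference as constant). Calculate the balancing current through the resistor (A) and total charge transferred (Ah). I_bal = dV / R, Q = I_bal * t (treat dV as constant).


I_bal = dV / R = 0.1256 / 81.71 = 0.0015371 A
Q = I_bal * t = 0.0015371 * 2 = 0.003074 Ah

I=0.0015371 A, Q=0.003074 Ah


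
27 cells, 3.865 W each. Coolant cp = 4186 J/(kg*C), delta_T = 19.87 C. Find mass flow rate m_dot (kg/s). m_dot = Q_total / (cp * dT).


Step 1: Total heat Q = 27 * 3.865 W = 104.36 W
Step 2: denom = cp * dT = 4186 * 19.87 = 83176
Step 3: m_dot = 104.36 / 83176 = 0.001255 kg/s

0.001255 kg/s


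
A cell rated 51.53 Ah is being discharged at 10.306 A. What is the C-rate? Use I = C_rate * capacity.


C_rate = I / capacity = 10.306 / 51.53 = 0.2C

0.2C


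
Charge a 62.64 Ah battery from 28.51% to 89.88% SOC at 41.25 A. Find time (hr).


Step 1: dSOC = 89.88% - 28.51% = 61.37%
Step 2: delta_Ah = 62.64 * 61.37 / 100 = 38.442 Ah
Step 3: t = 38.442 / 41.25 = 0.9319 hr

0.9319 hr


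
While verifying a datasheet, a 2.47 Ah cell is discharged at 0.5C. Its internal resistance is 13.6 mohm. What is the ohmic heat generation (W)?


Convert: R = 13.6 mohm = 0.0136 ohm
Step 1: I = C_rate * capacity = 0.5 * 2.47 = 1.235 A
Step 2: Q = I^2 * R = 1.235^2 * 0.0136 = 1.5252 * 0.0136 = 0.02074 W

0.02074 W


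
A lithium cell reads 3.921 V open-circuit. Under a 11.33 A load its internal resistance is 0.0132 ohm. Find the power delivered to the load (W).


Step 1: V_terminal = OCV - I*R = 3.921 - 11.33 * 0.0132 = 3.7714 V
Step 2: P_out = V_terminal * I = 3.7714 * 11.33 = 42.73 W

42.73 W


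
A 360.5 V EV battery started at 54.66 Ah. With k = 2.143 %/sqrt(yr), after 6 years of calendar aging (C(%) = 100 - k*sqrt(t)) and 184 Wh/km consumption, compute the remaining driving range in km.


Step 1: capacity retention = 100 - 2.143 * sqrt(6) = 100 - 2.143 * 2.4495 = 94.751%
Step 2: C_now = 54.66 * 94.751/100 = 51.791 Ah
Step 3: E_pack = V * C_now = 360.5 * 51.791 = 18671 Wh
Step 4: range = E_pack / consumption = 18671 / 184 = 101.5 km

101.5 km


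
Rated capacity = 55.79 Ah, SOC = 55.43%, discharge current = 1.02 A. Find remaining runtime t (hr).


Step 1: remaining = SOC/100 * C_total = 55.43/100 * 55.79 = 30.924 Ah
Step 2: t = remaining / I = 30.924 / 1.02 = 30.32 hr

30.32 hr


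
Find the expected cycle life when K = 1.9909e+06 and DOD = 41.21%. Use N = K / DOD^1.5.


DOD^1.5 = 264.55
N = K / DOD^1.5 = 1.9909e+06 / 264.55 = 7526

7526 cycles


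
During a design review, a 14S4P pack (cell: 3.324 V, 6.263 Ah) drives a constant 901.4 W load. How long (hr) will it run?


Step 1: E_pack = Ns * V_cell * Np * C_cell = 14 * 3.324 * 4 * 6.263 = 1165.8 Wh
Step 2: t = E_pack / P = 1165.8 / 901.4 = 1.293 hr

1.293 hr


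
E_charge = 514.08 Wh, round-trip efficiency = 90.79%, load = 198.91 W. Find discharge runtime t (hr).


Step 1: E_discharge = eta/100 * E_charge = 90.79/100 * 514.08 = 466.73 Wh
Step 2: t = E_discharge / P = 466.73 / 198.91 = 2.346 hr

2.346 hr


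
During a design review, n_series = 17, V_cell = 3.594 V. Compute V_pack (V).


With 17 cells in series at 3.594 V each, V_pack = 61.098 V

61.098 V


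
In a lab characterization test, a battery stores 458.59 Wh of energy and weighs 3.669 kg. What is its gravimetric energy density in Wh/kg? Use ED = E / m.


Specific energy = 458.59 Wh / 3.669 kg = 125.0 Wh/kg

125.0 Wh/kg


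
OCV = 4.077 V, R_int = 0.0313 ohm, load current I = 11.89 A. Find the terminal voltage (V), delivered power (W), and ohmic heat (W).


Step 1: V_terminal = OCV - I*R = 4.077 - 11.89 * 0.0313 = 3.7048 V
Step 2: P_out = V_terminal * I = 3.7048 * 11.89 = 44.05 W
Step 3: Q = I^2 * R = 11.89^2 * 0.0313 = 4.425 W

V=3.7048 V, P=44.05 W, Q=4.425 W


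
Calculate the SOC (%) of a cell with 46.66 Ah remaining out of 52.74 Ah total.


SOC% = 46.66 / 52.74 * 100 = 88.47%

88.47%


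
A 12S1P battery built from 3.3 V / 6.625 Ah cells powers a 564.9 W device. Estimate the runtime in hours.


Step 1: E_pack = Ns * V_cell * Np * C_cell = 12 * 3.3 * 1 * 6.625 = 262.35 Wh
Step 2: t = E_pack / P = 262.35 / 564.9 = 0.4644 hr

0.4644 hr


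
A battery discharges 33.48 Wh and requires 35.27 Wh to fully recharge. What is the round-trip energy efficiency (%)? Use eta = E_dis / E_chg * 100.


eta_e = E_dis / E_chg * 100 = 33.48 / 35.27 * 100 = 94.92%

94.92%


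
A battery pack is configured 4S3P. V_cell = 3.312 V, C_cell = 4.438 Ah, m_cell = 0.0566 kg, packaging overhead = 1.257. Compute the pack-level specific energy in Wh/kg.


Step 1: V_pack = 4 * 3.312 = 13.248 V
Step 2: C_pack = 3 * 4.438 = 13.314 Ah
Step 3: E_pack = V_pack * C_pack = 13.248 * 13.314 = 176.38 Wh
Step 4: m_pack = 4 * 3 * 0.0566 * 1.257 = 0.85375 kg
Step 5: ED = E_pack / m_pack = 176.38 / 0.85375 = 206.6 Wh/kg

206.6 Wh/kg


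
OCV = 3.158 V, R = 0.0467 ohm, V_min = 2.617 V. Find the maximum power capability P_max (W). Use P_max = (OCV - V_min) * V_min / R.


P_max = (OCV - V_min) * V_min / R = (3.158 - 2.617) * 2.617 / 0.0467 = 0.541 * 2.617 / 0.0467 = 30.32 W

30.32 W


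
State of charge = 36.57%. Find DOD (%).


Complement of SOC: DOD = 100% - 36.57% = 63.43%

63.43%


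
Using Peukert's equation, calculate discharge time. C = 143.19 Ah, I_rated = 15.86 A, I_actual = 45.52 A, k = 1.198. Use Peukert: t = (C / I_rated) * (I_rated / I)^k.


Step 1: t_rated = C / I_rated = 143.19 / 15.86 = 9.0284 hr
Step 2: ratio = 15.86 / 45.52 = 0.34842
Step 3: ratio^k = 0.34842^1.198 = 0.28277
Step 4: t = t_rated * ratio^k = 9.0284 * 0.28277 = 2.553 hr

2.553 hr


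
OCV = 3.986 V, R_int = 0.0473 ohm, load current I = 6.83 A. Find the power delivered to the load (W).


Step 1: V_terminal = OCV - I*R = 3.986 - 6.83 * 0.0473 = 3.6629 V
Step 2: P_out = V_terminal * I = 3.6629 * 6.83 = 25.02 W

25.02 W


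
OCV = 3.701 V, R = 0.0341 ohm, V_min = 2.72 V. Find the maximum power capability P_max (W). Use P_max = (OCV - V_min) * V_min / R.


dV = OCV - V_min = 0.981 V (so I_max = dV / R)
P_max = dV * V_min / R = 0.981 * 2.72 / 0.0341 = 78.25 W

78.25 W


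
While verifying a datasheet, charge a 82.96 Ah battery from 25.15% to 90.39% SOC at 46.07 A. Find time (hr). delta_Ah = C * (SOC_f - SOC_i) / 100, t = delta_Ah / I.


delta_Ah = 82.96 * (90.39 - 25.15) / 100 = 54.123 Ah
t = delta_Ah / I = 54.123 / 46.07 = 1.175 hr

1.175 hr


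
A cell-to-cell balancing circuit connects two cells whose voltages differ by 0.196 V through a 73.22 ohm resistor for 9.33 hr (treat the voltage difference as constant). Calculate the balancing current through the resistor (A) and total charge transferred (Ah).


I_bal = dV / R = 0.196 / 73.22 = 0.0026769 A
Q = I_bal * t = 0.0026769 * 9.33 = 0.02498 Ah

I=0.0026769 A, Q=0.02498 Ah


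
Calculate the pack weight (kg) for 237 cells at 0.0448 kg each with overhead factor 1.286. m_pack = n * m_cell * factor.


m_pack = n * m_cell * overhead = 237 * 0.0448 * 1.286 = 13.65 kg

13.65 kg


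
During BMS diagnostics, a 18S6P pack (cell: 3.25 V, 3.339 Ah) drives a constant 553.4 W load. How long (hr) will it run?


Step 1: E_pack = Ns * V_cell * Np * C_cell = 18 * 3.25 * 6 * 3.339 = 1172 Wh
Step 2: t = E_pack / P = 1172 / 553.4 = 2.118 hr

2.118 hr


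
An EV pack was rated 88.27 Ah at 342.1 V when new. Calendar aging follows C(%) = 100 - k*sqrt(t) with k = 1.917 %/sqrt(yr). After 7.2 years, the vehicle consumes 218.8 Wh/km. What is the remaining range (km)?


Step 1: capacity retention = 100 - 1.917 * sqrt(7.2) = 100 - 1.917 * 2.6833 = 94.856%
Step 2: C_now = 88.27 * 94.856/100 = 83.729 Ah
Step 3: E_pack = V * C_now = 342.1 * 83.729 = 28644 Wh
Step 4: range = E_pack / consumption = 28644 / 218.8 = 130.9 km

130.9 km


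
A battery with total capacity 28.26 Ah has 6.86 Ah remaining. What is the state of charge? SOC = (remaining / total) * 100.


SOC = (remaining / total) * 100 = (6.86 / 28.26) * 100 = 24.27%

24.27%


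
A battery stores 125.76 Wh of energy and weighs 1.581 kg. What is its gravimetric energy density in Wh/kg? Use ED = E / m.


Specific energy = 125.76 Wh / 1.581 kg = 79.54 Wh/kg

79.54 Wh/kg


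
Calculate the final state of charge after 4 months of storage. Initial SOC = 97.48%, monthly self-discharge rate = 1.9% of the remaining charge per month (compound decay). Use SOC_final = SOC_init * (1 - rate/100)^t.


decay = (1 - 1.9/100)^4 = 0.92614
SOC_final = 97.48 * 0.92614 = 90.28%

90.28%


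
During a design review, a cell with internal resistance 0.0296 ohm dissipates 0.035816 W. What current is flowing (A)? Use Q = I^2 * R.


I = sqrt(Q / R) = sqrt(0.035816 / 0.0296) = sqrt(1.21) = 1.100 A

1.100 A


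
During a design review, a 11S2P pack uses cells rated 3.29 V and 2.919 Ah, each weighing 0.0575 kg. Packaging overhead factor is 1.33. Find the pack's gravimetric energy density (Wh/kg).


Step 1: V_pack = 11 * 3.29 = 36.19 V
Step 2: C_pack = 2 * 2.919 = 5.838 Ah
Step 3: E_pack = V_pack * C_pack = 36.19 * 5.838 = 211.28 Wh
Step 4: m_pack = 11 * 2 * 0.0575 * 1.33 = 1.6825 kg
Step 5: ED = E_pack / m_pack = 211.28 / 1.6825 = 125.6 Wh/kg

125.6 Wh/kg


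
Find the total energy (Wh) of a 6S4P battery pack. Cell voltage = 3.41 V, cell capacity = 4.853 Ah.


E = Ns * Vcell * Np * Ccell = 6 * 3.41 * 4 * 4.853 = 397.2 Wh

397.2 Wh


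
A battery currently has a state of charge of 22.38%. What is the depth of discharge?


Complement of SOC: DOD = 100% - 22.38% = 77.62%

77.62%


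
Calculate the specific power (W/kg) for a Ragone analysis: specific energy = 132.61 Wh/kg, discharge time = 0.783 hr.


P_specific = E / t = 132.61 / 0.783 = 169.4 W/kg

169.4 W/kg


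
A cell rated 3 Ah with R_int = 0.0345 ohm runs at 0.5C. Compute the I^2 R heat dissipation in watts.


Step 1: I = C_rate * capacity = 0.5 * 3 = 1.5 A
Step 2: Q = I^2 * R = 1.5^2 * 0.0345 = 2.25 * 0.0345 = 0.07763 W

0.07763 W


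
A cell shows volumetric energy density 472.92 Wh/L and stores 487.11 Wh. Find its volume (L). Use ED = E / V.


V = E / ED = 487.11 / 472.92 = 1.030 L

1.030 L


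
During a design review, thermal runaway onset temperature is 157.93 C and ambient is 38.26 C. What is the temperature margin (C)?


Safety margin = 157.93 C - 38.26 C = 119.67 C

119.67 C


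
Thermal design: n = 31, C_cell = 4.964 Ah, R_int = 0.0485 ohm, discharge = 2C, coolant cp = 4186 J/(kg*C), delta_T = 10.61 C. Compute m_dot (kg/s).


Step 1: I = 2 * 4.964 = 9.928 A
Step 2: Q_cell = I^2 * R = 9.928^2 * 0.0485 = 4.7804 W
Step 3: Q_total = 31 * 4.7804 = 148.19 W
Step 4: m_dot = Q_total / (cp * dT) = 148.19 / (4186 * 10.61) = 0.003337 kg/s

0.003337 kg/s


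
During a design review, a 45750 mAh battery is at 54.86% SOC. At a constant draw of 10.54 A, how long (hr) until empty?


Convert: C_total = 45750 mAh = 45.75 Ah
Step 1: remaining = SOC/100 * C_total = 54.86/100 * 45.75 = 25.098 Ah
Step 2: t = remaining / I = 25.098 / 10.54 = 2.381 hr

2.381 hr


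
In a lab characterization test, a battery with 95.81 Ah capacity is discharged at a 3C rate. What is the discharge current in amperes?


I = C_rate * capacity = 3 * 95.81 = 287.43 A

287.43 A


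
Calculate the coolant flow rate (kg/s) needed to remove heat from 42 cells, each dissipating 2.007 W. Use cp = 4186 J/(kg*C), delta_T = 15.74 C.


Step 1: Total heat Q = 42 * 2.007 W = 84.294 W
Step 2: denom = cp * dT = 4186 * 15.74 = 65888
Step 3: m_dot = 84.294 / 65888 = 0.001279 kg/s

0.001279 kg/s


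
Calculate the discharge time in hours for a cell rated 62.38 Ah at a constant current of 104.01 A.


t = capacity / current = 62.38 / 104.01 = 0.5998 hr

0.5998 hr


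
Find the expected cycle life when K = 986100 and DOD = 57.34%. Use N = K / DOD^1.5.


DOD^1.5 = 434.2
N = K / DOD^1.5 = 986100 / 434.2 = 2271

2271 cycles


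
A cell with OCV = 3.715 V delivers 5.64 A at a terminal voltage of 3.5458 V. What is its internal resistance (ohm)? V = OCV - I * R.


R = (OCV - V) / I = (3.715 - 3.5458) / 5.64 = 0.03000 ohm

0.03000 ohm


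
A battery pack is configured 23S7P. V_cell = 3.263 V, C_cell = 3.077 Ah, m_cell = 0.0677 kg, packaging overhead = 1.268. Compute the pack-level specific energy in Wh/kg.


Step 1: V_pack = 23 * 3.263 = 75.049 V
Step 2: C_pack = 7 * 3.077 = 21.539 Ah
Step 3: E_pack = V_pack * C_pack = 75.049 * 21.539 = 1616.5 Wh
Step 4: m_pack = 23 * 7 * 0.0677 * 1.268 = 13.821 kg
Step 5: ED = E_pack / m_pack = 1616.5 / 13.821 = 117.0 Wh/kg

117.0 Wh/kg


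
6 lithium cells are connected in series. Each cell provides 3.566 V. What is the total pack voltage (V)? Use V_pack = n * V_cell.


Series voltages add: 6 * 3.566 V = 21.396 V

21.396 V


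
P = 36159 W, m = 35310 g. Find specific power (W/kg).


Convert: m = 35310 g = 35.31 kg
SP = P / m = 36159 / 35.31 = 1024 W/kg

1024 W/kg


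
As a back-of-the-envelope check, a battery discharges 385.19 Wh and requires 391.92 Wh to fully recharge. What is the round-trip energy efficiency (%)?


eta_e = E_dis / E_chg * 100 = 385.19 / 391.92 * 100 = 98.28%

98.28%


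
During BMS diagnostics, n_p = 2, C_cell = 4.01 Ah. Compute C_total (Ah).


C_total = 2 * 4.01 = 8.02 Ah

8.02 Ah


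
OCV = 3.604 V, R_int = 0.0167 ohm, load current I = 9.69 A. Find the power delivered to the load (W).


Step 1: V_terminal = OCV - I*R = 3.604 - 9.69 * 0.0167 = 3.4422 V
Step 2: P_out = V_terminal * I = 3.4422 * 9.69 = 33.35 W

33.35 W


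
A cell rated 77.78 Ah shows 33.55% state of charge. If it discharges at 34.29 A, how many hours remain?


Step 1: remaining = SOC/100 * C_total = 33.55/100 * 77.78 = 26.095 Ah
Step 2: t = remaining / I = 26.095 / 34.29 = 0.7610 hr

0.7610 hr


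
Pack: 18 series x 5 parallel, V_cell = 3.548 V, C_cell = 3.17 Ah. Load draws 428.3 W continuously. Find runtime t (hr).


Step 1: E_pack = Ns * V_cell * Np * C_cell = 18 * 3.548 * 5 * 3.17 = 1012.2 Wh
Step 2: t = E_pack / P = 1012.2 / 428.3 = 2.363 hr

2.363 hr


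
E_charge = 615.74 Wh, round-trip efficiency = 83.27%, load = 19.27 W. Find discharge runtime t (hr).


Step 1: E_discharge = eta/100 * E_charge = 83.27/100 * 615.74 = 512.73 Wh
Step 2: t = E_discharge / P = 512.73 / 19.27 = 26.61 hr

26.61 hr


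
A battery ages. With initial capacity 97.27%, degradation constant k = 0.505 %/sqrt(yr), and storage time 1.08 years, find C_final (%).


sqrt(t) = sqrt(1.08) = 1.0392
C_final = 97.27 - 0.505 * 1.0392 = 96.75%

96.75%


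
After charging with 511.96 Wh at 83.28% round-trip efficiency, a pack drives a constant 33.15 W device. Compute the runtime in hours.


Step 1: E_discharge = eta/100 * E_charge = 83.28/100 * 511.96 = 426.36 Wh
Step 2: t = E_discharge / P = 426.36 / 33.15 = 12.86 hr

12.86 hr


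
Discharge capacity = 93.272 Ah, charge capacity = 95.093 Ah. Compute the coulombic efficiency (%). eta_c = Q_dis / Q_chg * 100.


Coulombic efficiency = 93.272/95.093 * 100% = 98.09%

98.09%


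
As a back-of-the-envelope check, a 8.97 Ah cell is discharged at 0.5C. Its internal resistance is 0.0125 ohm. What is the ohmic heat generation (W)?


Step 1: I = C_rate * capacity = 0.5 * 8.97 = 4.485 A
Step 2: Q = I^2 * R = 4.485^2 * 0.0125 = 20.115 * 0.0125 = 0.2514 W

0.2514 W


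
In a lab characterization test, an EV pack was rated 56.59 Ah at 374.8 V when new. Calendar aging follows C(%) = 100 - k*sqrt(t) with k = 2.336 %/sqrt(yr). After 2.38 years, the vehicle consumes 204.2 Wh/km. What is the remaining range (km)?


Step 1: capacity retention = 100 - 2.336 * sqrt(2.38) = 100 - 2.336 * 1.5427 = 96.396%
Step 2: C_now = 56.59 * 96.396/100 = 54.55 Ah
Step 3: E_pack = V * C_now = 374.8 * 54.55 = 20445 Wh
Step 4: range = E_pack / consumption = 20445 / 204.2 = 100.1 km

100.1 km


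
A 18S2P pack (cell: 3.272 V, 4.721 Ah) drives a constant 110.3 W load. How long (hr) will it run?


Step 1: E_pack = Ns * V_cell * Np * C_cell = 18 * 3.272 * 2 * 4.721 = 556.1 Wh
Step 2: t = E_pack / P = 556.1 / 110.3 = 5.042 hr

5.042 hr


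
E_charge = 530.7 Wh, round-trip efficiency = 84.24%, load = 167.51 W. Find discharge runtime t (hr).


Step 1: E_discharge = eta/100 * E_charge = 84.24/100 * 530.7 = 447.06 Wh
Step 2: t = E_discharge / P = 447.06 / 167.51 = 2.669 hr

2.669 hr


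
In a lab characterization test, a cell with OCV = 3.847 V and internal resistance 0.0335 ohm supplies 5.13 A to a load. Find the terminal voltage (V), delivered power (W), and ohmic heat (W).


Step 1: V_terminal = OCV - I*R = 3.847 - 5.13 * 0.0335 = 3.6751 V
Step 2: P_out = V_terminal * I = 3.6751 * 5.13 = 18.85 W
Step 3: Q = I^2 * R = 5.13^2 * 0.0335 = 0.8816 W

V=3.6751 V, P=18.85 W, Q=0.8816 W


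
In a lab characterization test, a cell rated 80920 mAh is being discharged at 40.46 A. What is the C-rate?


Convert: capacity = 80920 mAh = 80.92 Ah
Rearranging: C_rate = 40.46 / 80.92 = 0.5C

0.5C


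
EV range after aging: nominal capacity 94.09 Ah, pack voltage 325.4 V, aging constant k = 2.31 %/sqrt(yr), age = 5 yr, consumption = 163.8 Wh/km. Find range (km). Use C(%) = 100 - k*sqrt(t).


Step 1: capacity retention = 100 - 2.31 * sqrt(5) = 100 - 2.31 * 2.2361 = 94.835%
Step 2: C_now = 94.09 * 94.835/100 = 89.23 Ah
Step 3: E_pack = V * C_now = 325.4 * 89.23 = 29035 Wh
Step 4: range = E_pack / consumption = 29035 / 163.8 = 177.3 km

177.3 km


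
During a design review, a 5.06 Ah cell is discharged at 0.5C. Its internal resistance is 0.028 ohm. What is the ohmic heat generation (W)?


Step 1: I = C_rate * capacity = 0.5 * 5.06 = 2.53 A
Step 2: Q = I^2 * R = 2.53^2 * 0.028 = 6.4009 * 0.028 = 0.1792 W

0.1792 W


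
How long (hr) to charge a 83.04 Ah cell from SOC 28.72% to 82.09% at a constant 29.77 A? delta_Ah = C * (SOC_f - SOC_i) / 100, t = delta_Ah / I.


delta_Ah = 83.04 * (82.09 - 28.72) / 100 = 44.318 Ah
t = delta_Ah / I = 44.318 / 29.77 = 1.489 hr

1.489 hr


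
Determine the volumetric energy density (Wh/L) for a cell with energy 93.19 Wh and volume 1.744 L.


Volumetric ED = 93.19 Wh / 1.744 L = 53.43 Wh/L

53.43 Wh/L


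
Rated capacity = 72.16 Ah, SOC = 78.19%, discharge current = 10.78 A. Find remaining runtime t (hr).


Step 1: remaining = SOC/100 * C_total = 78.19/100 * 72.16 = 56.422 Ah
Step 2: t = remaining / I = 56.422 / 10.78 = 5.234 hr

5.234 hr


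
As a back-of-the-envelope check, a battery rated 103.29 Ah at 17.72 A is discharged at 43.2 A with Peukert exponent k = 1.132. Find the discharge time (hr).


Step 1: t_rated = C / I_rated = 103.29 / 17.72 = 5.829 hr
Step 2: ratio = 17.72 / 43.2 = 0.41019
Step 3: ratio^k = 0.41019^1.132 = 0.36467
Step 4: t = t_rated * ratio^k = 5.829 * 0.36467 = 2.126 hr

2.126 hr


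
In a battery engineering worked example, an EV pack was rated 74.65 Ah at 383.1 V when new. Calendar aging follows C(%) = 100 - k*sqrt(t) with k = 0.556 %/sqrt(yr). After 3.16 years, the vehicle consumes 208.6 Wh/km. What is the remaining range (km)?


Step 1: capacity retention = 100 - 0.556 * sqrt(3.16) = 100 - 0.556 * 1.7776 = 99.012%
Step 2: C_now = 74.65 * 99.012/100 = 73.912 Ah
Step 3: E_pack = V * C_now = 383.1 * 73.912 = 28316 Wh
Step 4: range = E_pack / consumption = 28316 / 208.6 = 135.7 km

135.7 km


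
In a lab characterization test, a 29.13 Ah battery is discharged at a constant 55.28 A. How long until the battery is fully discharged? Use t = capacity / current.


Runtime = 29.13 Ah / 55.28 A = 0.5270 hr

0.5270 hr


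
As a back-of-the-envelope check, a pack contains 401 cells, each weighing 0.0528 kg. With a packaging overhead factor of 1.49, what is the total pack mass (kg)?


m_pack = n * m_cell * overhead = 401 * 0.0528 * 1.49 = 31.55 kg

31.55 kg


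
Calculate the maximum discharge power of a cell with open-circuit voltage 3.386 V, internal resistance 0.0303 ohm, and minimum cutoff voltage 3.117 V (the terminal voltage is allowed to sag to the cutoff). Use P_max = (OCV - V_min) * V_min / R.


P_max = (OCV - V_min) * V_min / R = (3.386 - 3.117) * 3.117 / 0.0303 = 0.269 * 3.117 / 0.0303 = 27.67 W

27.67 W


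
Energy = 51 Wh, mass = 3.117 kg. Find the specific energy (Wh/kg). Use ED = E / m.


ED = E / m = 51 / 3.117 = 16.36 Wh/kg

16.36 Wh/kg


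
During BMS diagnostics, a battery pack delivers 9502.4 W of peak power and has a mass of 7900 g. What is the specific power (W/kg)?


Convert: m = 7900 g = 7.9 kg
SP = P / m = 9502.4 / 7.9 = 1203 W/kg

1203 W/kg


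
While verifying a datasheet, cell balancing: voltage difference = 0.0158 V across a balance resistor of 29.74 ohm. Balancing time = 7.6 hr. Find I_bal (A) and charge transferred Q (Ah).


First, Ohm's law: I_bal = 0.0158 V / 29.74 ohm = 5.3127e-04 A
Then Q = I * t = 5.3127e-04 A * 7.6 hr = 0.004038 Ah

I=5.3127e-04 A, Q=0.004038 Ah


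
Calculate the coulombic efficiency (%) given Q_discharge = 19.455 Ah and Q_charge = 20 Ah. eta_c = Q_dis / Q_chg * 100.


eta_c = Q_dis / Q_chg * 100 = 19.455 / 20 * 100 = 97.28%

97.28%


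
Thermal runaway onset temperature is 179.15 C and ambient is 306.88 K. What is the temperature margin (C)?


Convert: T_ambient = 306.88 K = 33.73 C
margin = 179.15 - 33.73 = 145.42 C

145.42 C


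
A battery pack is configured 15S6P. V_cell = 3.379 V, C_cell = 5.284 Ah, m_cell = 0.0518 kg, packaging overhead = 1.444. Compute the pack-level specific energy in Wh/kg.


Step 1: V_pack = 15 * 3.379 = 50.685 V
Step 2: C_pack = 6 * 5.284 = 31.704 Ah
Step 3: E_pack = V_pack * C_pack = 50.685 * 31.704 = 1606.9 Wh
Step 4: m_pack = 15 * 6 * 0.0518 * 1.444 = 6.7319 kg
Step 5: ED = E_pack / m_pack = 1606.9 / 6.7319 = 238.7 Wh/kg

238.7 Wh/kg


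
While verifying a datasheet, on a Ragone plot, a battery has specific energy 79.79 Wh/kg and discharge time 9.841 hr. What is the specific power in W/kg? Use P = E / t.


Specific power = 79.79 Wh/kg / 9.841 hr = 8.108 W/kg

8.108 W/kg


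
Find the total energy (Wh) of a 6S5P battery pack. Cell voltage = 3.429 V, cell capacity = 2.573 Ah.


V_pack = 6 * 3.429 = 20.574 V
C_pack = 5 * 2.573 = 12.865 Ah
E = V_pack * C_pack = 20.574 * 12.865 = 264.7 Wh

264.7 Wh


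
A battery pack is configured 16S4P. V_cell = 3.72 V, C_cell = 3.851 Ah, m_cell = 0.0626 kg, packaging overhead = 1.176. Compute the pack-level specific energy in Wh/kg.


Step 1: V_pack = 16 * 3.72 = 59.52 V
Step 2: C_pack = 4 * 3.851 = 15.404 Ah
Step 3: E_pack = V_pack * C_pack = 59.52 * 15.404 = 916.85 Wh
Step 4: m_pack = 16 * 4 * 0.0626 * 1.176 = 4.7115 kg
Step 5: ED = E_pack / m_pack = 916.85 / 4.7115 = 194.6 Wh/kg

194.6 Wh/kg


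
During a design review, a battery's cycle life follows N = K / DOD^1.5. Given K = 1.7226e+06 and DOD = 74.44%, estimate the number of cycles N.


Step 1: DOD^1.5 = 74.44^1.5 = 642.26
Step 2: N = 1.7226e+06 / 642.26 = 2682 cycles

2682 cycles


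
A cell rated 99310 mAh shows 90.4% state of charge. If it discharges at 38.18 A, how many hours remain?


Convert: C_total = 99310 mAh = 99.31 Ah
Step 1: remaining = SOC/100 * C_total = 90.4/100 * 99.31 = 89.776 Ah
Step 2: t = remaining / I = 89.776 / 38.18 = 2.351 hr

2.351 hr


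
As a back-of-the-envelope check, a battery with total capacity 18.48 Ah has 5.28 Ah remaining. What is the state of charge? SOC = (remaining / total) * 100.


SOC = (remaining / total) * 100 = (5.28 / 18.48) * 100 = 28.57%

28.57%


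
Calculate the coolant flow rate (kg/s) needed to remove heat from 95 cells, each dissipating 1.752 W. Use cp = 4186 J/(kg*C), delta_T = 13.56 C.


Q_total = 95 * 1.752 = 166.44 W
m_dot = Q_total / (cp * dT) = 166.44 / (4186 * 13.56) = 0.002932 kg/s

0.002932 kg/s


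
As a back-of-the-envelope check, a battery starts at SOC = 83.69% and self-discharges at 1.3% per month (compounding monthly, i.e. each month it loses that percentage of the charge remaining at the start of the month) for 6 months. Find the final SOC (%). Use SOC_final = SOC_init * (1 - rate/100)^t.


decay = (1 - 1.3/100)^6 = 0.92449
SOC_final = 83.69 * 0.92449 = 77.37%

77.37%


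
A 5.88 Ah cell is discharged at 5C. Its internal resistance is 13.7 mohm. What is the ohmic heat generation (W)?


Convert: R = 13.7 mohm = 0.0137 ohm
Step 1: I = C_rate * capacity = 5 * 5.88 = 29.4 A
Step 2: Q = I^2 * R = 29.4^2 * 0.0137 = 864.36 * 0.0137 = 11.84 W

11.84 W


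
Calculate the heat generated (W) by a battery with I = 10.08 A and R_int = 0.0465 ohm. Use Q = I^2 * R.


I^2 = 101.61
Q = 101.61 * 0.0465 = 4.725 W

4.725 W


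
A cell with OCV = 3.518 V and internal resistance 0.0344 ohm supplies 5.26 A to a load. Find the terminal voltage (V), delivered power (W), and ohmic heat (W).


Step 1: V_terminal = OCV - I*R = 3.518 - 5.26 * 0.0344 = 3.3371 V
Step 2: P_out = V_terminal * I = 3.3371 * 5.26 = 17.55 W
Step 3: Q = I^2 * R = 5.26^2 * 0.0344 = 0.9518 W

V=3.3371 V, P=17.55 W, Q=0.9518 W


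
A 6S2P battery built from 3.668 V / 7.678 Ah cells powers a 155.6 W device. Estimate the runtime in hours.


Step 1: E_pack = Ns * V_cell * Np * C_cell = 6 * 3.668 * 2 * 7.678 = 337.95 Wh
Step 2: t = E_pack / P = 337.95 / 155.6 = 2.172 hr

2.172 hr


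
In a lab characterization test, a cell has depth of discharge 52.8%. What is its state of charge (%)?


SOC = 100 - DOD = 100 - 52.8 = 47.2%

47.2%


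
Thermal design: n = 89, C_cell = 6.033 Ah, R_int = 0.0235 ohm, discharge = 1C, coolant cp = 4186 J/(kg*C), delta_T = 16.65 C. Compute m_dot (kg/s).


Step 1: I = 1 * 6.033 = 6.033 A
Step 2: Q_cell = I^2 * R = 6.033^2 * 0.0235 = 0.85533 W
Step 3: Q_total = 89 * 0.85533 = 76.124 W
Step 4: m_dot = Q_total / (cp * dT) = 76.124 / (4186 * 16.65) = 0.001092 kg/s

0.001092 kg/s


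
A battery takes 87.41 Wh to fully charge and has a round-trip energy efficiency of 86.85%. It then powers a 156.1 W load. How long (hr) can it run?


Step 1: E_discharge = eta/100 * E_charge = 86.85/100 * 87.41 = 75.916 Wh
Step 2: t = E_discharge / P = 75.916 / 156.1 = 0.4863 hr

0.4863 hr


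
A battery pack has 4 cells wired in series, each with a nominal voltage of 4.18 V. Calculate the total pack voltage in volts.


With 4 cells in series at 4.18 V each, V_pack = 16.72 V

16.72 V


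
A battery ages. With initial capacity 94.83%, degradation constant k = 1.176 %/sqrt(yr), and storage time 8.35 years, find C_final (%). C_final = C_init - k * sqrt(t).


Step 1: sqrt(8.35 yr) = 2.8896
Step 2: drop = 1.176 * 2.8896 = 3.3982
Step 3: C_final = 94.83 - 3.3982 = 91.43%

91.43%


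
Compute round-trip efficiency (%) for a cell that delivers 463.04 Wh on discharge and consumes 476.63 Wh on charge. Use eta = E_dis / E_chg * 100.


eta_e = E_dis / E_chg * 100 = 463.04 / 476.63 * 100 = 97.15%

97.15%


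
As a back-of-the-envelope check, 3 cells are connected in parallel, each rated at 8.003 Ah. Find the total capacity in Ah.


Parallel capacities add: 3 * 8.003 Ah = 24.009 Ah

24.009 Ah


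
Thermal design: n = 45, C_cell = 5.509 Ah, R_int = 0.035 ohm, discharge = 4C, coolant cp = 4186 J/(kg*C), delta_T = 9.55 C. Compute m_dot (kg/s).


Step 1: I = 4 * 5.509 = 22.036 A
Step 2: Q_cell = I^2 * R = 22.036^2 * 0.035 = 16.995 W
Step 3: Q_total = 45 * 16.995 = 764.78 W
Step 4: m_dot = Q_total / (cp * dT) = 764.78 / (4186 * 9.55) = 0.01913 kg/s

0.01913 kg/s


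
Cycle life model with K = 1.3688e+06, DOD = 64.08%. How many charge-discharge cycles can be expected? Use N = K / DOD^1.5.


Step 1: DOD^1.5 = 64.08^1.5 = 512.96
Step 2: N = 1.3688e+06 / 512.96 = 2668 cycles

2668 cycles


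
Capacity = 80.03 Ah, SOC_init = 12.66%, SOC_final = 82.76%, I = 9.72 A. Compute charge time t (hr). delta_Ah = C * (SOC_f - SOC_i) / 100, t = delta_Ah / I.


delta_Ah = 80.03 * (82.76 - 12.66) / 100 = 56.101 Ah
t = delta_Ah / I = 56.101 / 9.72 = 5.772 hr

5.772 hr


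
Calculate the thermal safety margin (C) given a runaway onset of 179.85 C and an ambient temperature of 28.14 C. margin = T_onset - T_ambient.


Safety margin = 179.85 C - 28.14 C = 151.71 C

151.71 C


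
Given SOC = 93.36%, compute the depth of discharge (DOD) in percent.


DOD = 100 - SOC = 100 - 93.36 = 6.64%

6.64%


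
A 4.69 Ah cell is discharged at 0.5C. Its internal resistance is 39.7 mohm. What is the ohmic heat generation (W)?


Convert: R = 39.7 mohm = 0.0397 ohm
Step 1: I = C_rate * capacity = 0.5 * 4.69 = 2.345 A
Step 2: Q = I^2 * R = 2.345^2 * 0.0397 = 5.499 * 0.0397 = 0.2183 W

0.2183 W


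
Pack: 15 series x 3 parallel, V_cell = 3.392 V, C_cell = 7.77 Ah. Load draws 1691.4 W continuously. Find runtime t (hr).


Step 1: E_pack = Ns * V_cell * Np * C_cell = 15 * 3.392 * 3 * 7.77 = 1186 Wh
Step 2: t = E_pack / P = 1186 / 1691.4 = 0.7012 hr

0.7012 hr


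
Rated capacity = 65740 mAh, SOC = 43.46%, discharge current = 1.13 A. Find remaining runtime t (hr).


Convert: C_total = 65740 mAh = 65.74 Ah
Step 1: remaining = SOC/100 * C_total = 43.46/100 * 65.74 = 28.571 Ah
Step 2: t = remaining / I = 28.571 / 1.13 = 25.28 hr

25.28 hr


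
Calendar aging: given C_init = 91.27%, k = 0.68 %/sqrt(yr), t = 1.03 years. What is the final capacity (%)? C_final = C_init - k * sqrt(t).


Step 1: sqrt(1.03 yr) = 1.0149
Step 2: drop = 0.68 * 1.0149 = 0.69013
Step 3: C_final = 91.27 - 0.69013 = 90.58%

90.58%


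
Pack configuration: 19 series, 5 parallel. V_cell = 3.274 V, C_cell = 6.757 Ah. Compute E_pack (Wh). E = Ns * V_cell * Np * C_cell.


E = Ns * Vcell * Np * Ccell = 19 * 3.274 * 5 * 6.757 = 2102 Wh

2102 Wh


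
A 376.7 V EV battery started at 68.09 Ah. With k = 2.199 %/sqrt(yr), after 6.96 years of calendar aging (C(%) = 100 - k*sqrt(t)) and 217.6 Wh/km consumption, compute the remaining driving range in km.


Step 1: capacity retention = 100 - 2.199 * sqrt(6.96) = 100 - 2.199 * 2.6382 = 94.199%
Step 2: C_now = 68.09 * 94.199/100 = 64.14 Ah
Step 3: E_pack = V * C_now = 376.7 * 64.14 = 24162 Wh
Step 4: range = E_pack / consumption = 24162 / 217.6 = 111.0 km

111.0 km


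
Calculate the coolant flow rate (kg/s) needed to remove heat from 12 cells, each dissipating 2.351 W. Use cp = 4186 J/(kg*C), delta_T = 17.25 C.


Step 1: Total heat Q = 12 * 2.351 W = 28.212 W
Step 2: denom = cp * dT = 4186 * 17.25 = 72209
Step 3: m_dot = 28.212 / 72209 = 3.907e-04 kg/s

3.907e-04 kg/s


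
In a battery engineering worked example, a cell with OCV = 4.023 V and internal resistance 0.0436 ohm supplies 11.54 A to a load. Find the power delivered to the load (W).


Step 1: V_terminal = OCV - I*R = 4.023 - 11.54 * 0.0436 = 3.5199 V
Step 2: P_out = V_terminal * I = 3.5199 * 11.54 = 40.62 W

40.62 W


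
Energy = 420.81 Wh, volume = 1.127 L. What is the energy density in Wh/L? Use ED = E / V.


ED = E / V = 420.81 / 1.127 = 373.4 Wh/L

373.4 Wh/L


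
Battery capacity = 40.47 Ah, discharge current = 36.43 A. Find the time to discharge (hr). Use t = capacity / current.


Runtime = 40.47 Ah / 36.43 A = 1.111 hr

1.111 hr


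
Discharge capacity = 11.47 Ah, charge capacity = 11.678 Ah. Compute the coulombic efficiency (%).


Coulombic efficiency = 11.47/11.678 * 100% = 98.22%

98.22%


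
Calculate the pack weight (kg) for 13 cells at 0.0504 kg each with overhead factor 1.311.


Cell mass sum = 13 * 0.0504 = 0.6552 kg
With overhead 1.311: m_pack = 0.6552 * 1.311 = 0.8590 kg

0.8590 kg


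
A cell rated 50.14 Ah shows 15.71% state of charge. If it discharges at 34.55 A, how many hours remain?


Step 1: remaining = SOC/100 * C_total = 15.71/100 * 50.14 = 7.877 Ah
Step 2: t = remaining / I = 7.877 / 34.55 = 0.2280 hr

0.2280 hr


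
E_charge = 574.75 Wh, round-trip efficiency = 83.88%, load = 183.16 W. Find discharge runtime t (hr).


Step 1: E_discharge = eta/100 * E_charge = 83.88/100 * 574.75 = 482.1 Wh
Step 2: t = E_discharge / P = 482.1 / 183.16 = 2.632 hr

2.632 hr


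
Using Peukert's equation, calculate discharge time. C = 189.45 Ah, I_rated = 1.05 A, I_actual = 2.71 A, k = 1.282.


Step 1: t_rated = C / I_rated = 189.45 / 1.05 = 180.43 hr
Step 2: ratio = 1.05 / 2.71 = 0.38745
Step 3: ratio^k = 0.38745^1.282 = 0.29655
Step 4: t = t_rated * ratio^k = 180.43 * 0.29655 = 53.51 hr

53.51 hr


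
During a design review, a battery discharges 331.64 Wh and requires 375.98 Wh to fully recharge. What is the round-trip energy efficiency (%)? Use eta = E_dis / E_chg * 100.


eta_e = E_dis / E_chg * 100 = 331.64 / 375.98 * 100 = 88.21%

88.21%


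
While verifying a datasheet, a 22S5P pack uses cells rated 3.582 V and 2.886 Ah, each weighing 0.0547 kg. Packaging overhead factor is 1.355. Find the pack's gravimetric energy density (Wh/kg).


Step 1: V_pack = 22 * 3.582 = 78.804 V
Step 2: C_pack = 5 * 2.886 = 14.43 Ah
Step 3: E_pack = V_pack * C_pack = 78.804 * 14.43 = 1137.1 Wh
Step 4: m_pack = 22 * 5 * 0.0547 * 1.355 = 8.153 kg
Step 5: ED = E_pack / m_pack = 1137.1 / 8.153 = 139.5 Wh/kg

139.5 Wh/kg


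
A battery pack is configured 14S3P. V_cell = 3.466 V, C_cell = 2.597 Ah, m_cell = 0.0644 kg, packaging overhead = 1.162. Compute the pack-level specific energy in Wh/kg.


Step 1: V_pack = 14 * 3.466 = 48.524 V
Step 2: C_pack = 3 * 2.597 = 7.791 Ah
Step 3: E_pack = V_pack * C_pack = 48.524 * 7.791 = 378.05 Wh
Step 4: m_pack = 14 * 3 * 0.0644 * 1.162 = 3.143 kg
Step 5: ED = E_pack / m_pack = 378.05 / 3.143 = 120.3 Wh/kg

120.3 Wh/kg


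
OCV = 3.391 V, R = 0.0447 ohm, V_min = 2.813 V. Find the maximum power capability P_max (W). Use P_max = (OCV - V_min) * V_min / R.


P_max = (OCV - V_min) * V_min / R = (3.391 - 2.813) * 2.813 / 0.0447 = 0.578 * 2.813 / 0.0447 = 36.37 W

36.37 W


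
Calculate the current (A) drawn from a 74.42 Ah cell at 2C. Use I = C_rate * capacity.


At 2C: I = 2 * 74.42 Ah = 148.84 A

148.84 A


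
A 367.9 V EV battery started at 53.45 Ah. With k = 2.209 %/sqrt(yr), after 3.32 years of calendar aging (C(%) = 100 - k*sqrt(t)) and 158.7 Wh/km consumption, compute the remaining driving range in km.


Step 1: capacity retention = 100 - 2.209 * sqrt(3.32) = 100 - 2.209 * 1.8221 = 95.975%
Step 2: C_now = 53.45 * 95.975/100 = 51.299 Ah
Step 3: E_pack = V * C_now = 367.9 * 51.299 = 18873 Wh
Step 4: range = E_pack / consumption = 18873 / 158.7 = 118.9 km

118.9 km


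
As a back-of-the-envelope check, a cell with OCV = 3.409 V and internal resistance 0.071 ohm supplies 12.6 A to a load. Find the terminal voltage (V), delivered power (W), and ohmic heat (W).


Step 1: V_terminal = OCV - I*R = 3.409 - 12.6 * 0.071 = 2.5144 V
Step 2: P_out = V_terminal * I = 2.5144 * 12.6 = 31.68 W
Step 3: Q = I^2 * R = 12.6^2 * 0.071 = 11.27 W

V=2.5144 V, P=31.68 W, Q=11.27 W


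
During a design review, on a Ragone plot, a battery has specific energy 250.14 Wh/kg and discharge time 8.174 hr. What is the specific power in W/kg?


Specific power = 250.14 Wh/kg / 8.174 hr = 30.60 W/kg

30.60 W/kg


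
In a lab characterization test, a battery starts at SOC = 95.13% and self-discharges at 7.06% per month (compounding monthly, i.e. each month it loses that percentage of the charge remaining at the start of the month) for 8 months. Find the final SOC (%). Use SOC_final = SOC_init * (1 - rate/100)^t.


decay = (1 - 7.06/100)^8 = 0.5567
SOC_final = 95.13 * 0.5567 = 52.96%

52.96%


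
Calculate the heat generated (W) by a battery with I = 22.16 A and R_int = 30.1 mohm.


Convert: R = 30.1 mohm = 0.0301 ohm
Q = I^2 * R = 22.16^2 * 0.0301 = 14.78 W

14.78 W


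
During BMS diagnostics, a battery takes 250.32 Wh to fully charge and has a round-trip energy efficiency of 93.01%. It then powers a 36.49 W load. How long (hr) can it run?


Step 1: E_discharge = eta/100 * E_charge = 93.01/100 * 250.32 = 232.82 Wh
Step 2: t = E_discharge / P = 232.82 / 36.49 = 6.380 hr

6.380 hr


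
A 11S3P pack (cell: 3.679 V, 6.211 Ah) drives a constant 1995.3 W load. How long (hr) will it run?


Step 1: E_pack = Ns * V_cell * Np * C_cell = 11 * 3.679 * 3 * 6.211 = 754.06 Wh
Step 2: t = E_pack / P = 754.06 / 1995.3 = 0.3779 hr

0.3779 hr


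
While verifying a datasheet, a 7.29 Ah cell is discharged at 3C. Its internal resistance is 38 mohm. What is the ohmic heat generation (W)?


Convert: R = 38 mohm = 0.038 ohm
Step 1: I = C_rate * capacity = 3 * 7.29 = 21.87 A
Step 2: Q = I^2 * R = 21.87^2 * 0.038 = 478.3 * 0.038 = 18.18 W

18.18 W


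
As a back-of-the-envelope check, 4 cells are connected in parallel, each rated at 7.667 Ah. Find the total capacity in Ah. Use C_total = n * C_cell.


Parallel capacities add: 4 * 7.667 Ah = 30.668 Ah

30.668 Ah


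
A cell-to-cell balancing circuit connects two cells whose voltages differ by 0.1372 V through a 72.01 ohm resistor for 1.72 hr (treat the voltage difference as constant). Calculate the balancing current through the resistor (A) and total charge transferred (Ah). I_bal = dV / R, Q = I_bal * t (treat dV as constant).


First, Ohm's law: I_bal = 0.1372 V / 72.01 ohm = 0.0019053 A
Then Q = I * t = 0.0019053 A * 1.72 hr = 0.003277 Ah

I=0.0019053 A, Q=0.003277 Ah


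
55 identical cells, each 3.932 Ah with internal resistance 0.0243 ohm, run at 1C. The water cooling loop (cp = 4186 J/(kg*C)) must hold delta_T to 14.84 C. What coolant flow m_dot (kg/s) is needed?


Step 1: I = 1 * 3.932 = 3.932 A
Step 2: Q_cell = I^2 * R = 3.932^2 * 0.0243 = 0.37569 W
Step 3: Q_total = 55 * 0.37569 = 20.663 W
Step 4: m_dot = Q_total / (cp * dT) = 20.663 / (4186 * 14.84) = 3.326e-04 kg/s

3.326e-04 kg/s


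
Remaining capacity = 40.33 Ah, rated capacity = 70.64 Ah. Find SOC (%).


SOC% = 40.33 / 70.64 * 100 = 57.09%

57.09%


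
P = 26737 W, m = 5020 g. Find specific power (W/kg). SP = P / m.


Convert: m = 5020 g = 5.02 kg
SP = P / m = 26737 / 5.02 = 5326 W/kg

5326 W/kg


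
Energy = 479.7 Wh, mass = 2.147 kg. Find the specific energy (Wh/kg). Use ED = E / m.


Specific energy = 479.7 Wh / 2.147 kg = 223.4 Wh/kg

223.4 Wh/kg


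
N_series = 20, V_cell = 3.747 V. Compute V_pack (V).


With 20 cells in series at 3.747 V each, V_pack = 74.94 V

74.94 V


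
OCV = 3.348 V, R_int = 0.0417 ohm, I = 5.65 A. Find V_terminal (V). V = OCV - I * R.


IR drop = 5.65 * 0.0417 = 0.23561 V
V = 3.348 - 0.23561 = 3.112 V

3.112 V


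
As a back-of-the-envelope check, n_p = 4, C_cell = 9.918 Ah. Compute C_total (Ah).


C_total = 4 * 9.918 = 39.672 Ah

39.672 Ah


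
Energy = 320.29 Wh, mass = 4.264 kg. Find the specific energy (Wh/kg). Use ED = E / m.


ED = E / m = 320.29 / 4.264 = 75.11 Wh/kg

75.11 Wh/kg


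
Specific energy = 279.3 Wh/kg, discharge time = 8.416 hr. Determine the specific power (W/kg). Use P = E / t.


Specific power = 279.3 Wh/kg / 8.416 hr = 33.19 W/kg

33.19 W/kg


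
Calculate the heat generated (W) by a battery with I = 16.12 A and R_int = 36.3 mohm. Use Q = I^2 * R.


Convert: R = 36.3 mohm = 0.0363 ohm
I^2 = 259.85
Q = 259.85 * 0.0363 = 9.433 W

9.433 W
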